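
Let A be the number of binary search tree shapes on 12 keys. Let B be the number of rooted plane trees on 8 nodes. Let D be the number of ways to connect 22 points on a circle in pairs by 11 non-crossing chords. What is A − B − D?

There are C_n binary search tree shapes on n keys; with n = 12 that is C_12. So A = C_12 = 208012.
A rooted plane tree on 8 nodes has 7 edges, and such trees are counted by C_7. So B = C_7 = 429.
Non-crossing perfect matchings of 2n points on a circle are counted by C_n; with 22 points, n = 11. So D = C_11 = 58786.
A − B − D = 208012 − 429 − 58786 = 148797.

148797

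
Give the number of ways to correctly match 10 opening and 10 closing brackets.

16796

Balanced strings of n pairs of brackets are counted by C_n; here n = 10.
C_10 = 16796.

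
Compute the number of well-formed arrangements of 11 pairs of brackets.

58786

With 11 pairs the number of balanced bracket strings is the Catalan number C_11.
C_11 = C(22,11)/12 = 705432/12 = 58786.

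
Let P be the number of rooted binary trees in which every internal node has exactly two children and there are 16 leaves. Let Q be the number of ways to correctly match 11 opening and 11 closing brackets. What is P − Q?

9636059

A full binary tree with L leaves has L−1 internal nodes and is counted by C_{L−1}; L = 16 gives C_15. So P = C_15 = 9694845.
With 11 pairs the number of balanced bracket strings is the Catalan number C_11. So Q = C_11 = 58786.
P − Q = 9694845 − 58786 = 9636059.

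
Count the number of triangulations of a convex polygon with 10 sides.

1430

Triangulations of a convex m-gon are counted by C_{m−2}; with m = 10 this is C_8.
C_8 = C_7 · 2(2·7+1)/(7+2) = 429 · 30/9 = 1430.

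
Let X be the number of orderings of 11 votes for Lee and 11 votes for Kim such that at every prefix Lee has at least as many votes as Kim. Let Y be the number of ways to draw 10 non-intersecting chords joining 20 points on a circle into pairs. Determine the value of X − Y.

41990

Reading a vote for the leader as '(' and for the other as ')' turns such a sequence into a balanced string of 11 pairs, so the count is C_11. So X = C_11 = 58786.
Pairing 20 circle points by 10 non-crossing chords gives C_10 matchings. So Y = C_10 = 16796.
X − Y = 58786 − 16796 = 41990.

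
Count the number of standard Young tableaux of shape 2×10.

16796

Standard Young tableaux of shape 2×n are counted by C_n; here n = 10.
C_10 = C(20,10)/11 = 184756/11 = 16796.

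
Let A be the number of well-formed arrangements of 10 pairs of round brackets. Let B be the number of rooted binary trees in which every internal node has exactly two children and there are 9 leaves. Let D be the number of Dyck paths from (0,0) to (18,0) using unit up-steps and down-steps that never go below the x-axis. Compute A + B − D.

13364

Balanced strings of n pairs of brackets are counted by C_n; here n = 10. So A = C_10 = 16796.
A full binary tree with L leaves has L−1 internal nodes and is counted by C_{L−1}; L = 9 gives C_8. So B = C_8 = 1430.
Paths of 9 up- and 9 down-steps that never dip below the axis are Dyck paths; their count is C_9. So D = C_9 = 4862.
A + B − D = 16796 + 1430 − 4862 = 13364.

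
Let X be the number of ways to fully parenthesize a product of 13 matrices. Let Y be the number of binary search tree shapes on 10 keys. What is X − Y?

191216

Bracketing 13 factors into binary products is counted by C_{13−1} = C_12. So X = C_12 = 208012.
There are C_n binary search tree shapes on n keys; with n = 10 that is C_10. So Y = C_10 = 16796.
X − Y = 208012 − 16796 = 191216.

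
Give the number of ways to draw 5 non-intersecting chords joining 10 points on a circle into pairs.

42

Non-crossing perfect matchings of 2n points on a circle are counted by C_n; with 10 points, n = 5.
C_5 = C(10,5)/6 = 252/6 = 42.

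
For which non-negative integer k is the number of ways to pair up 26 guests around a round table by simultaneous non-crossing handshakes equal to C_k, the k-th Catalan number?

13

Non-crossing handshake pairings of 2n people are counted by C_n; 26 people gives n = 13.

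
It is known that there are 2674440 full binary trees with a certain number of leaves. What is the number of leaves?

Full binary trees with L leaves are counted by C_{L−1}; 2674440 = C_14.
So the index is 14, and the number of leaves is 14 + 1 = 15.

15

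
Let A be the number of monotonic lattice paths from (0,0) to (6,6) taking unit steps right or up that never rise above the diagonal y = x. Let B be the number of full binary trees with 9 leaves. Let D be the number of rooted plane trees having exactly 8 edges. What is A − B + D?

Monotone paths in an n×n grid that stay weakly below the diagonal are counted by C_n; here n = 6. So A = C_6 = 132.
A full binary tree with L leaves has L−1 internal nodes and is counted by C_{L−1}; L = 9 gives C_8. So B = C_8 = 1430.
A rooted plane tree with 8 edges has 9 nodes, and the count is C_8. So D = C_8 = 1430.
A − B + D = 132 − 1430 + 1430 = 132.

132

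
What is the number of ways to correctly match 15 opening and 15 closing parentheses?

With 15 pairs the number of balanced bracket strings is the Catalan number C_15.
C_15 = C_14 · 2(2·14+1)/(14+2) = 2674440 · 58/16 = 9694845.

9694845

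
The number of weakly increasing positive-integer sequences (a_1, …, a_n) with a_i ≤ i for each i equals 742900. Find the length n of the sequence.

13

Such sub-staircase sequences of length n are counted by C_n. The Catalan number equal to 742900 is C_13.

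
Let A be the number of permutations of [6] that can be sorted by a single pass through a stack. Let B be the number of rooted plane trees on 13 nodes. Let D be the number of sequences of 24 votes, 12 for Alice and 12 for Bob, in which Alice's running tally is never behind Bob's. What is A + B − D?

By Knuth's characterisation, the stack-sortable permutations of length 6 are the 231-avoiders, numbering C_6. So A = C_6 = 132.
A rooted plane tree on 13 nodes has 12 edges, and such trees are counted by C_12. So B = C_12 = 208012.
Ballot sequences with n votes each where one side never trails are Dyck words, counted by C_n; here n = 12. So D = C_12 = 208012.
A + B − D = 132 + 208012 − 208012 = 132.

132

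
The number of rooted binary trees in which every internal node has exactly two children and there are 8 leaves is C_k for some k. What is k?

7

A full binary tree with L leaves has L−1 internal nodes and is counted by C_{L−1}; L = 8 gives C_7.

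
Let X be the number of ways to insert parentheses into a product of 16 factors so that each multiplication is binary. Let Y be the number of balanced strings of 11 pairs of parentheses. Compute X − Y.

Parenthesizations of m factors correspond to full binary trees with m leaves, counted by C_{m−1}; m = 16 gives C_15. So X = C_15 = 9694845.
A balanced arrangement of 11 bracket pairs is a Dyck word of semilength 11, so the count is C_11. So Y = C_11 = 58786.
X − Y = 9694845 − 58786 = 9636059.

9636059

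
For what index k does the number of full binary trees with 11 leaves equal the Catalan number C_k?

10

Full binary trees with 11 leaves have 11−1 = 10 internal nodes, so there are C_10 of them.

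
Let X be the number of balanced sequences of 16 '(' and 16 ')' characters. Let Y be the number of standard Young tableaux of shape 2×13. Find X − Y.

A balanced arrangement of 16 bracket pairs is a Dyck word of semilength 16, so the count is C_16. So X = C_16 = 35357670.
Standard Young tableaux of shape 2×n are counted by C_n; here n = 13. So Y = C_13 = 742900.
X − Y = 35357670 − 742900 = 34614770.

34614770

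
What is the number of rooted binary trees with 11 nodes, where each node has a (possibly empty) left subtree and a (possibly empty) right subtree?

There are C_n binary search tree shapes on n keys; with n = 11 that is C_11.
C_11 = 58786.

58786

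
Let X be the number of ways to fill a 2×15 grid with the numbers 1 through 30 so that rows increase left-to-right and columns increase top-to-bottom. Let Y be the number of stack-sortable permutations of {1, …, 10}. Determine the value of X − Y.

9678049

By the hook-length formula (or a Dyck-path bijection), SYT of shape 2×15 number C_15. So X = C_15 = 9694845.
By Knuth's characterisation, the stack-sortable permutations of length 10 are the 231-avoiders, numbering C_10. So Y = C_10 = 16796.
X − Y = 9694845 − 16796 = 9678049.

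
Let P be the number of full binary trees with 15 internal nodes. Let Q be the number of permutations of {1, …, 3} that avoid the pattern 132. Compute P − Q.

Full binary trees with n internal nodes are counted by C_n; here n = 15. So P = C_15 = 9694845.
Permutations of [n] avoiding any single length-3 pattern are counted by C_n; here n = 3. So Q = C_3 = 5.
P − Q = 9694845 − 5 = 9694840.

9694840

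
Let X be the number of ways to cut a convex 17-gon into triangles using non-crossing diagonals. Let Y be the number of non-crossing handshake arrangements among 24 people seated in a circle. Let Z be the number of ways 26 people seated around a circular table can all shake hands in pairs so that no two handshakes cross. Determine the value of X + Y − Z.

9159957

The number of triangulations of a 17-gon is the Catalan number C_15 (index = sides − 2). So X = C_15 = 9694845.
With 24 = 2·12 people, non-crossing handshake pairings are non-crossing perfect matchings on a circle, counted by C_12. So Y = C_12 = 208012.
Non-crossing handshake pairings of 2n people are counted by C_n; 26 people gives n = 13. So Z = C_13 = 742900.
X + Y − Z = 9694845 + 208012 − 742900 = 9159957.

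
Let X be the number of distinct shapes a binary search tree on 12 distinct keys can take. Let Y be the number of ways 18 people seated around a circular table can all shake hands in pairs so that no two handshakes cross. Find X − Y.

203150

Binary trees (left/right distinguished) on n nodes are counted by C_n; here n = 12. So X = C_12 = 208012.
Non-crossing handshake pairings of 2n people are counted by C_n; 18 people gives n = 9. So Y = C_9 = 4862.
X − Y = 208012 − 4862 = 203150.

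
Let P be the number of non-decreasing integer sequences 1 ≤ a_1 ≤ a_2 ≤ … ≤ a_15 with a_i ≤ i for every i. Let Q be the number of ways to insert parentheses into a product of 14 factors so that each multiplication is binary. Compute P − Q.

8951945

Such sub-staircase sequences of length n are counted by C_n; here n = 15. So P = C_15 = 9694845.
Parenthesizations of m factors correspond to full binary trees with m leaves, counted by C_{m−1}; m = 14 gives C_13. So Q = C_13 = 742900.
P − Q = 9694845 − 742900 = 8951945.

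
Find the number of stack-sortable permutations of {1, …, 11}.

Stack-sortable permutations are exactly the 231-avoiding ones, counted by C_n; here n = 11.
C_11 = C(22,11)/12 = 705432/12 = 58786.

58786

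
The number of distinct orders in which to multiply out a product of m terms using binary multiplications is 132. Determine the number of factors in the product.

7

Parenthesizations of m factors are counted by C_{m−1}. The Catalan number equal to 132 is C_6.
So the index is 6, and the number of factors is 6 + 1 = 7.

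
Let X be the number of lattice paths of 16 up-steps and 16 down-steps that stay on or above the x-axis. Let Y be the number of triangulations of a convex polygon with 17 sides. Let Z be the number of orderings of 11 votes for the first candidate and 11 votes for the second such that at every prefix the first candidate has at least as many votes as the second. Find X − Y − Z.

Dyck paths of semilength n (length 2n) are counted by C_n; here n = 16. So X = C_16 = 35357670.
A convex 17-gon is triangulated into 15 triangles, and the number of such triangulations is the Catalan number C_{17−2} = C_15. So Y = C_15 = 9694845.
Reading a vote for the leader as '(' and for the other as ')' turns such a sequence into a balanced string of 11 pairs, so the count is C_11. So Z = C_11 = 58786.
X − Y − Z = 35357670 − 9694845 − 58786 = 25604039.

25604039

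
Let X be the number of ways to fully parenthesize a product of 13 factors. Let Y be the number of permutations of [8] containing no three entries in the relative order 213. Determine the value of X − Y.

206582

Parenthesizations of m factors correspond to full binary trees with m leaves, counted by C_{m−1}; m = 13 gives C_12. So X = C_12 = 208012.
Permutations of [n] avoiding any single length-3 pattern are counted by C_n; here n = 8. So Y = C_8 = 1430.
X − Y = 208012 − 1430 = 206582.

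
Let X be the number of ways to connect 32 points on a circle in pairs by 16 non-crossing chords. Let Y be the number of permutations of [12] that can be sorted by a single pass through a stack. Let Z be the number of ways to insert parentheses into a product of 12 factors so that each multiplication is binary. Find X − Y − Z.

Non-crossing perfect matchings of 2n points on a circle are counted by C_n; with 32 points, n = 16. So X = C_16 = 35357670.
By Knuth's characterisation, the stack-sortable permutations of length 12 are the 231-avoiders, numbering C_12. So Y = C_12 = 208012.
Parenthesizations of m factors correspond to full binary trees with m leaves, counted by C_{m−1}; m = 12 gives C_11. So Z = C_11 = 58786.
X − Y − Z = 35357670 − 208012 − 58786 = 35090872.

35090872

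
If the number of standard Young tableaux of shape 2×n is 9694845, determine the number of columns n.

15

Standard Young tableaux of shape 2×n are counted by C_n, and C_15 = 9694845.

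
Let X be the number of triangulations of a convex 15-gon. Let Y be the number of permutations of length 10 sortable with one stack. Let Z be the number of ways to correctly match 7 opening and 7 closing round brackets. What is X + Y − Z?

759267

A convex 15-gon is triangulated into 13 triangles, and the number of such triangulations is the Catalan number C_{15−2} = C_13. So X = C_13 = 742900.
By Knuth's characterisation, the stack-sortable permutations of length 10 are the 231-avoiders, numbering C_10. So Y = C_10 = 16796.
Balanced strings of n pairs of brackets are counted by C_n; here n = 7. So Z = C_7 = 429.
X + Y − Z = 742900 + 16796 − 429 = 759267.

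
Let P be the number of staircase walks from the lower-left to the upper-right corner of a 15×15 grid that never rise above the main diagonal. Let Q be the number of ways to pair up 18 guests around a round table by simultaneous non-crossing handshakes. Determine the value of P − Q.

Sub-diagonal monotone paths from (0,0) to (15,15) biject with Dyck paths of semilength 15, giving C_15. So P = C_15 = 9694845.
With 18 = 2·9 people, non-crossing handshake pairings are non-crossing perfect matchings on a circle, counted by C_9. So Q = C_9 = 4862.
P − Q = 9694845 − 4862 = 9689983.

9689983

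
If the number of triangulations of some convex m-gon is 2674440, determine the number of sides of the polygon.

16

Triangulations of a convex m-gon are counted by C_{m−2}. The Catalan number equal to 2674440 is C_14.
So m − 2 = 14, giving m = 16 sides.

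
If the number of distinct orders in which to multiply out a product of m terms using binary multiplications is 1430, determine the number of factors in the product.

9

Parenthesizations of m factors are counted by C_{m−1}, and C_8 = 1430.
So the index is 8, and the number of factors is 8 + 1 = 9.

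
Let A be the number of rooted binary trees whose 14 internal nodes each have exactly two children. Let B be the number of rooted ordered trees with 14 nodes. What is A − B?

1931540

Full binary trees with n internal nodes are counted by C_n; here n = 14. So A = C_14 = 2674440.
Rooted ordered (plane) trees on m nodes have m−1 edges and are counted by C_{m−1}; m = 14 gives C_13. So B = C_13 = 742900.
A − B = 2674440 − 742900 = 1931540.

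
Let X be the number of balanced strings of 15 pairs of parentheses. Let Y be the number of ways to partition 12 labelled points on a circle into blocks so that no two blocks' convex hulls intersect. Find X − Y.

9486833

A balanced arrangement of 15 bracket pairs is a Dyck word of semilength 15, so the count is C_15. So X = C_15 = 9694845.
Non-crossing partitions of an n-element set are counted by C_n; here n = 12. So Y = C_12 = 208012.
X − Y = 9694845 − 208012 = 9486833.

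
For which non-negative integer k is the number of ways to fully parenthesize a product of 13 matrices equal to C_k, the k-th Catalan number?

Parenthesizations of m factors correspond to full binary trees with m leaves, counted by C_{m−1}; m = 13 gives C_12.

12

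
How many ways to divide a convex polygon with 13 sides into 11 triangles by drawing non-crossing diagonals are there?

58786

The number of triangulations of a 13-gon is the Catalan number C_11 (index = sides − 2).
C_11 = C(22,11)/12 = 705432/12 = 58786.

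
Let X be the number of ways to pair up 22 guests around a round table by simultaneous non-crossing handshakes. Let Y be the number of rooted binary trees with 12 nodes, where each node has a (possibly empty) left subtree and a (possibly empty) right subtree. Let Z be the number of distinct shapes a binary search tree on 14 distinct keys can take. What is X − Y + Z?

2525214

Non-crossing handshake pairings of 2n people are counted by C_n; 22 people gives n = 11. So X = C_11 = 58786.
Rooted binary trees with 12 nodes (each child slot possibly empty) number C_12. So Y = C_12 = 208012.
Rooted binary trees with 14 nodes (each child slot possibly empty) number C_14. So Z = C_14 = 2674440.
X − Y + Z = 58786 − 208012 + 2674440 = 2525214.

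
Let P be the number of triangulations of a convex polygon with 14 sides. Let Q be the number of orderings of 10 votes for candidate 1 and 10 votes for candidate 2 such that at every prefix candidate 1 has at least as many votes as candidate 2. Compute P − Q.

Triangulations of a convex m-gon are counted by C_{m−2}; with m = 14 this is C_12. So P = C_12 = 208012.
Ballot sequences with n votes each where one side never trails are Dyck words, counted by C_n; here n = 10. So Q = C_10 = 16796.
P − Q = 208012 − 16796 = 191216.

191216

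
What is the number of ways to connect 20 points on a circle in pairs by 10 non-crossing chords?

Pairing 20 circle points by 10 non-crossing chords gives C_10 matchings.
C_10 = C_9 · 2(2·9+1)/(9+2) = 4862 · 38/11 = 16796.

16796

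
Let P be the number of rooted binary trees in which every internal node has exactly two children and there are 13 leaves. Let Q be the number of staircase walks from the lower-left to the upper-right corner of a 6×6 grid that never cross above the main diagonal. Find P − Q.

Full binary trees with 13 leaves have 13−1 = 12 internal nodes, so there are C_12 of them. So P = C_12 = 208012.
Monotone paths in an n×n grid that stay weakly below the diagonal are counted by C_n; here n = 6. So Q = C_6 = 132.
P − Q = 208012 − 132 = 207880.

207880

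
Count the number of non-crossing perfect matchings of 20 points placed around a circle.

16796

Non-crossing perfect matchings of 2n points on a circle are counted by C_n; with 20 points, n = 10.
C_10 = 16796.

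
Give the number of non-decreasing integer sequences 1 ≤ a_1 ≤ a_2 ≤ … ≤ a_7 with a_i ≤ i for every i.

Such sub-staircase sequences of length n are counted by C_n; here n = 7.
C_7 = 429.

429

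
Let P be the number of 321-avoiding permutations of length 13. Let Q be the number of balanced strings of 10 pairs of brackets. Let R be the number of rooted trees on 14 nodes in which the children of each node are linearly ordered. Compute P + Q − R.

Permutations of [n] avoiding any single length-3 pattern are counted by C_n; here n = 13. So P = C_13 = 742900.
A balanced arrangement of 10 bracket pairs is a Dyck word of semilength 10, so the count is C_10. So Q = C_10 = 16796.
Rooted ordered (plane) trees on m nodes have m−1 edges and are counted by C_{m−1}; m = 14 gives C_13. So R = C_13 = 742900.
P + Q − R = 742900 + 16796 − 742900 = 16796.

16796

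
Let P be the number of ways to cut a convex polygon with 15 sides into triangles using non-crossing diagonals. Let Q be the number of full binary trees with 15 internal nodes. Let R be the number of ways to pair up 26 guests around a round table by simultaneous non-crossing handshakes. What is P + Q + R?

A convex 15-gon is triangulated into 13 triangles, and the number of such triangulations is the Catalan number C_{15−2} = C_13. So P = C_13 = 742900.
The number of full binary trees on 15 internal nodes is the Catalan number C_15. So Q = C_15 = 9694845.
With 26 = 2·13 people, non-crossing handshake pairings are non-crossing perfect matchings on a circle, counted by C_13. So R = C_13 = 742900.
P + Q + R = 742900 + 9694845 + 742900 = 11180645.

11180645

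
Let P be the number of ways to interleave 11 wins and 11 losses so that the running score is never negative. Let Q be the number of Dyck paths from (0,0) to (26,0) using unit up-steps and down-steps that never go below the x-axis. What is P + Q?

Ballot sequences with n votes each where one side never trails are Dyck words, counted by C_n; here n = 11. So P = C_11 = 58786.
Dyck paths of semilength n (length 2n) are counted by C_n; here n = 13. So Q = C_13 = 742900.
P + Q = 58786 + 742900 = 801686.

801686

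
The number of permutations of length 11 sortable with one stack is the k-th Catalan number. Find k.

Stack-sortable permutations are exactly the 231-avoiding ones, counted by C_n; here n = 11.

11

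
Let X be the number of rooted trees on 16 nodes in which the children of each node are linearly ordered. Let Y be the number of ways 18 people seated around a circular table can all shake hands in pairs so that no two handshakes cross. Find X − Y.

9689983

Rooted ordered (plane) trees on m nodes have m−1 edges and are counted by C_{m−1}; m = 16 gives C_15. So X = C_15 = 9694845.
Non-crossing handshake pairings of 2n people are counted by C_n; 18 people gives n = 9. So Y = C_9 = 4862.
X − Y = 9694845 − 4862 = 9689983.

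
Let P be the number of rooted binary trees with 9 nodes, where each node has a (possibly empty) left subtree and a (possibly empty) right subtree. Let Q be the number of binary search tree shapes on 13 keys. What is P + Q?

747762

Rooted binary trees with 9 nodes (each child slot possibly empty) number C_9. So P = C_9 = 4862.
There are C_n binary search tree shapes on n keys; with n = 13 that is C_13. So Q = C_13 = 742900.
P + Q = 4862 + 742900 = 747762.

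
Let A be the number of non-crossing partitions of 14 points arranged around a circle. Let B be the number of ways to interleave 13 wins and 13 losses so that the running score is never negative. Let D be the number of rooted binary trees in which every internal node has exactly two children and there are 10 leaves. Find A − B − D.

1926678

The non-crossing partitions of [14] form a lattice of size C_14. So A = C_14 = 2674440.
Ballot sequences with n votes each where one side never trails are Dyck words, counted by C_n; here n = 13. So B = C_13 = 742900.
Full binary trees with 10 leaves have 10−1 = 9 internal nodes, so there are C_9 of them. So D = C_9 = 4862.
A − B − D = 2674440 − 742900 − 4862 = 1926678.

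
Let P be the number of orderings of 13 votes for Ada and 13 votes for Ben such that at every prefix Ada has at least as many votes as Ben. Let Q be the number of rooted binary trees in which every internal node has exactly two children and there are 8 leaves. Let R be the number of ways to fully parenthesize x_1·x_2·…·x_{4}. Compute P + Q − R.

Ballot sequences with n votes each where one side never trails are Dyck words, counted by C_n; here n = 13. So P = C_13 = 742900.
Full binary trees with 8 leaves have 8−1 = 7 internal nodes, so there are C_7 of them. So Q = C_7 = 429.
Ways to associate a product of 4 factors correspond to binary trees on 4 leaves, so the count is C_3. So R = C_3 = 5.
P + Q − R = 742900 + 429 − 5 = 743324.

743324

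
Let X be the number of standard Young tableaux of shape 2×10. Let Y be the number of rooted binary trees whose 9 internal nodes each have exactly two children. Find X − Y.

11934

By the hook-length formula (or a Dyck-path bijection), SYT of shape 2×10 number C_10. So X = C_10 = 16796.
Full binary trees with n internal nodes are counted by C_n; here n = 9. So Y = C_9 = 4862.
X − Y = 16796 − 4862 = 11934.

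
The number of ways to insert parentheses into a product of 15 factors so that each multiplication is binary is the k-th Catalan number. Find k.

14

Bracketing 15 factors into binary products is counted by C_{15−1} = C_14.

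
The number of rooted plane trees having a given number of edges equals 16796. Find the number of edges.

Rooted ordered trees with n edges are counted by C_n. Since C_10 = 16796, the index is 10.

10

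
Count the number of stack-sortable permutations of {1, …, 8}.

1430

Stack-sortable permutations are exactly the 231-avoiding ones, counted by C_n; here n = 8.
C_8 = C(16,8)/9 = 12870/9 = 1430.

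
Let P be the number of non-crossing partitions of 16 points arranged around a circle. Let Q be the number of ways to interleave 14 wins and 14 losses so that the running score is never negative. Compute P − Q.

32683230

The non-crossing partitions of [16] form a lattice of size C_16. So P = C_16 = 35357670.
Reading a vote for the leader as '(' and for the other as ')' turns such a sequence into a balanced string of 14 pairs, so the count is C_14. So Q = C_14 = 2674440.
P − Q = 35357670 − 2674440 = 32683230.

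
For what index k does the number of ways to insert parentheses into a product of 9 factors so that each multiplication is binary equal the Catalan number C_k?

Parenthesizations of m factors correspond to full binary trees with m leaves, counted by C_{m−1}; m = 9 gives C_8.

8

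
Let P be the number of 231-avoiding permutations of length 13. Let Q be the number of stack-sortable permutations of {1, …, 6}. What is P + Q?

743032

Permutations of [n] avoiding any single length-3 pattern are counted by C_n; here n = 13. So P = C_13 = 742900.
Stack-sortable permutations are exactly the 231-avoiding ones, counted by C_n; here n = 6. So Q = C_6 = 132.
P + Q = 742900 + 132 = 743032.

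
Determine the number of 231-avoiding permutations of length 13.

Permutations of [n] avoiding any single length-3 pattern are counted by C_n; here n = 13.
C_13 = C_12 · 2(2·12+1)/(12+2) = 208012 · 50/14 = 742900.

742900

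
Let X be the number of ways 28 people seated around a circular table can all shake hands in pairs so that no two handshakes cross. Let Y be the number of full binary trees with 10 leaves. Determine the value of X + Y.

2679302

Non-crossing handshake pairings of 2n people are counted by C_n; 28 people gives n = 14. So X = C_14 = 2674440.
Full binary trees with 10 leaves have 10−1 = 9 internal nodes, so there are C_9 of them. So Y = C_9 = 4862.
X + Y = 2674440 + 4862 = 2679302.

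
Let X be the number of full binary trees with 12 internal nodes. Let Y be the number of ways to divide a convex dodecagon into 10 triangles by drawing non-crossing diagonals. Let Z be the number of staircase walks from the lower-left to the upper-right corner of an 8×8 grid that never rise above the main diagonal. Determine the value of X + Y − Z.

223378

Full binary trees with n internal nodes are counted by C_n; here n = 12. So X = C_12 = 208012.
A convex 12-gon is triangulated into 10 triangles, and the number of such triangulations is the Catalan number C_{12−2} = C_10. So Y = C_10 = 16796.
Monotone paths in an n×n grid that stay weakly below the diagonal are counted by C_n; here n = 8. So Z = C_8 = 1430.
X + Y − Z = 208012 + 16796 − 1430 = 223378.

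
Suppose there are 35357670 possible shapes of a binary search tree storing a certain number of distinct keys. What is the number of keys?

Binary search tree shapes on n keys are counted by C_n. The Catalan number equal to 35357670 is C_16.

16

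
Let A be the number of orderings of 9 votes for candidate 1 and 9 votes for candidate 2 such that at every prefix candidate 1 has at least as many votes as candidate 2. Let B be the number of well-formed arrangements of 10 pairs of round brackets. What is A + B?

Reading a vote for the leader as '(' and for the other as ')' turns such a sequence into a balanced string of 9 pairs, so the count is C_9. So A = C_9 = 4862.
With 10 pairs the number of balanced bracket strings is the Catalan number C_10. So B = C_10 = 16796.
A + B = 4862 + 16796 = 21658.

21658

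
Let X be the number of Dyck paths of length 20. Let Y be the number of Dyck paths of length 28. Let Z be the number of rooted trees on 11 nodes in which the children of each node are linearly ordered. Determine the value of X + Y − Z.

2674440

A Dyck path with 10 up-steps and 10 down-steps has semilength 10, so there are C_10 of them. So X = C_10 = 16796.
Dyck paths of semilength n (length 2n) are counted by C_n; here n = 14. So Y = C_14 = 2674440.
Rooted ordered (plane) trees on m nodes have m−1 edges and are counted by C_{m−1}; m = 11 gives C_10. So Z = C_10 = 16796.
X + Y − Z = 16796 + 2674440 − 16796 = 2674440.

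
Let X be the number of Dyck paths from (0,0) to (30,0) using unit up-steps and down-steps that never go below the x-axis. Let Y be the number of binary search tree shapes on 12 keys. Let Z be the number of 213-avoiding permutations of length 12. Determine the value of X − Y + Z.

9694845

A Dyck path with 15 up-steps and 15 down-steps has semilength 15, so there are C_15 of them. So X = C_15 = 9694845.
Rooted binary trees with 12 nodes (each child slot possibly empty) number C_12. So Y = C_12 = 208012.
For any fixed pattern of length 3, the pattern-avoiding permutations of [12] number C_12. So Z = C_12 = 208012.
X − Y + Z = 9694845 − 208012 + 208012 = 9694845.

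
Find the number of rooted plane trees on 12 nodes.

58786

A rooted plane tree on 12 nodes has 11 edges, and such trees are counted by C_11.
C_11 = C(22,11)/12 = 705432/12 = 58786.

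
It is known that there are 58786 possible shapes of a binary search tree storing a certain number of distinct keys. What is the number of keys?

11

Binary search tree shapes on n keys are counted by C_n. The Catalan number equal to 58786 is C_11.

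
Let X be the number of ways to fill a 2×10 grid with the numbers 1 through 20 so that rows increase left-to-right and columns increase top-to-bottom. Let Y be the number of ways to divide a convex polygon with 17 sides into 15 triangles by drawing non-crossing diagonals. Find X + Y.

By the hook-length formula (or a Dyck-path bijection), SYT of shape 2×10 number C_10. So X = C_10 = 16796.
Triangulations of a convex m-gon are counted by C_{m−2}; with m = 17 this is C_15. So Y = C_15 = 9694845.
X + Y = 16796 + 9694845 = 9711641.

9711641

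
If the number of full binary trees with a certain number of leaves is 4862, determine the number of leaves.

10

Full binary trees with L leaves are counted by C_{L−1}; 4862 = C_9.
So the index is 9, and the number of leaves is 9 + 1 = 10.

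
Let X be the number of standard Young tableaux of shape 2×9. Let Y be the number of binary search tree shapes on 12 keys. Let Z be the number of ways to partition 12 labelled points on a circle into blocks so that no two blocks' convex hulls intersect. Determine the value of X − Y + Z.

4862

Standard Young tableaux of shape 2×n are counted by C_n; here n = 9. So X = C_9 = 4862.
Binary trees (left/right distinguished) on n nodes are counted by C_n; here n = 12. So Y = C_12 = 208012.
Non-crossing partitions of an n-element set are counted by C_n; here n = 12. So Z = C_12 = 208012.
X − Y + Z = 4862 − 208012 + 208012 = 4862.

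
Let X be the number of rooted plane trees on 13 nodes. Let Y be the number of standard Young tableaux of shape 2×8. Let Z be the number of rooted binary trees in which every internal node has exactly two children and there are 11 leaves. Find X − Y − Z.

A rooted plane tree on 13 nodes has 12 edges, and such trees are counted by C_12. So X = C_12 = 208012.
By the hook-length formula (or a Dyck-path bijection), SYT of shape 2×8 number C_8. So Y = C_8 = 1430.
A full binary tree with L leaves has L−1 internal nodes and is counted by C_{L−1}; L = 11 gives C_10. So Z = C_10 = 16796.
X − Y − Z = 208012 − 1430 − 16796 = 189786.

189786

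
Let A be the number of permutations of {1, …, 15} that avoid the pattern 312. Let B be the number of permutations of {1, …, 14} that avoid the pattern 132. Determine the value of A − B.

7020405

For any fixed pattern of length 3, the pattern-avoiding permutations of [15] number C_15. So A = C_15 = 9694845.
For any fixed pattern of length 3, the pattern-avoiding permutations of [14] number C_14. So B = C_14 = 2674440.
A − B = 9694845 − 2674440 = 7020405.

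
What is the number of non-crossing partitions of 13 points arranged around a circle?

The non-crossing partitions of [13] form a lattice of size C_13.
C_13 = C_12 · 2(2·12+1)/(12+2) = 208012 · 50/14 = 742900.

742900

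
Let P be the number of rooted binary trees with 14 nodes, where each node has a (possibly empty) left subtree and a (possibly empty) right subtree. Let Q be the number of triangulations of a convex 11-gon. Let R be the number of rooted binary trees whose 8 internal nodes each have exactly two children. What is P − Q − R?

Binary trees (left/right distinguished) on n nodes are counted by C_n; here n = 14. So P = C_14 = 2674440.
A convex 11-gon is triangulated into 9 triangles, and the number of such triangulations is the Catalan number C_{11−2} = C_9. So Q = C_9 = 4862.
The number of full binary trees on 8 internal nodes is the Catalan number C_8. So R = C_8 = 1430.
P − Q − R = 2674440 − 4862 − 1430 = 2668148.

2668148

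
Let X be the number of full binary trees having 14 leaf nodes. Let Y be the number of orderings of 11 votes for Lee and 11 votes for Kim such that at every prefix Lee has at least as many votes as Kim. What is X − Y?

684114

A full binary tree with L leaves has L−1 internal nodes and is counted by C_{L−1}; L = 14 gives C_13. So X = C_13 = 742900.
Reading a vote for the leader as '(' and for the other as ')' turns such a sequence into a balanced string of 11 pairs, so the count is C_11. So Y = C_11 = 58786.
X − Y = 742900 − 58786 = 684114.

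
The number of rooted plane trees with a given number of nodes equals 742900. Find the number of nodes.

Rooted ordered trees on m nodes are counted by C_{m−1}, and C_13 = 742900.
So the index is 13, and the number of nodes is 13 + 1 = 14.

14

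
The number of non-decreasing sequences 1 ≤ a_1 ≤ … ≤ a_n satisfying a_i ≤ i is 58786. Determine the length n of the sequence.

11

Such sub-staircase sequences of length n are counted by C_n, and C_11 = 58786.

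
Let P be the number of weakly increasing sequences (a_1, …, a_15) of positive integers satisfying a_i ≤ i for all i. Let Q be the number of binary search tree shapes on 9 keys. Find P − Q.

Weakly increasing sequences with a_i ≤ i biject with Dyck paths of semilength 15, so there are C_15. So P = C_15 = 9694845.
There are C_n binary search tree shapes on n keys; with n = 9 that is C_9. So Q = C_9 = 4862.
P − Q = 9694845 − 4862 = 9689983.

9689983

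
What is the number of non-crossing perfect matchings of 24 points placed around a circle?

Non-crossing perfect matchings of 2n points on a circle are counted by C_n; with 24 points, n = 12.
C_12 = C(24,12)/13 = 2704156/13 = 208012.

208012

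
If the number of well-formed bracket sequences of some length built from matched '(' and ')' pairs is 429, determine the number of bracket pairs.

7

Balanced strings of n bracket-pairs are counted by C_n; 429 = C_7.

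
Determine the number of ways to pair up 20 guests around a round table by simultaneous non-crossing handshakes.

16796

With 20 = 2·10 people, non-crossing handshake pairings are non-crossing perfect matchings on a circle, counted by C_10.
C_10 = C_9 · 2(2·9+1)/(9+2) = 4862 · 38/11 = 16796.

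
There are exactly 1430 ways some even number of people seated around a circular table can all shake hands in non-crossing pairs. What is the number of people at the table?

Non-crossing handshake pairings of 2n people are counted by C_n; 1430 = C_8.
So n = 8, and there are 2n = 16 people.

16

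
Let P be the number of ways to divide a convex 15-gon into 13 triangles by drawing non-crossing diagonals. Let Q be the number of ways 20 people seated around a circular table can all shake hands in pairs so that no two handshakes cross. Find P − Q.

Triangulations of a convex m-gon are counted by C_{m−2}; with m = 15 this is C_13. So P = C_13 = 742900.
Non-crossing handshake pairings of 2n people are counted by C_n; 20 people gives n = 10. So Q = C_10 = 16796.
P − Q = 742900 − 16796 = 726104.

726104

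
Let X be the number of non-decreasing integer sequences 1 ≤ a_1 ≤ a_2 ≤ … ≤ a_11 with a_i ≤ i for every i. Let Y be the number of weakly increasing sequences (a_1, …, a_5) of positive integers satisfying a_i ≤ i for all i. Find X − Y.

Weakly increasing sequences with a_i ≤ i biject with Dyck paths of semilength 11, so there are C_11. So X = C_11 = 58786.
Such sub-staircase sequences of length n are counted by C_n; here n = 5. So Y = C_5 = 42.
X − Y = 58786 − 42 = 58744.

58744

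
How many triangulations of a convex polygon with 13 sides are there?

58786

Triangulations of a convex m-gon are counted by C_{m−2}; with m = 13 this is C_11.
C_11 = C(22,11)/12 = 705432/12 = 58786.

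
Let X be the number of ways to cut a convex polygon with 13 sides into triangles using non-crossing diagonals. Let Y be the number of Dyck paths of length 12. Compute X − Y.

58654

A convex 13-gon is triangulated into 11 triangles, and the number of such triangulations is the Catalan number C_{13−2} = C_11. So X = C_11 = 58786.
Paths of 6 up- and 6 down-steps that never dip below the axis are Dyck paths; their count is C_6. So Y = C_6 = 132.
X − Y = 58786 − 132 = 58654.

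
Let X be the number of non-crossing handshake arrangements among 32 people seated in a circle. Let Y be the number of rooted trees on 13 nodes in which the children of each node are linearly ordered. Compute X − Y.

35149658

Non-crossing handshake pairings of 2n people are counted by C_n; 32 people gives n = 16. So X = C_16 = 35357670.
Rooted ordered (plane) trees on m nodes have m−1 edges and are counted by C_{m−1}; m = 13 gives C_12. So Y = C_12 = 208012.
X − Y = 35357670 − 208012 = 35149658.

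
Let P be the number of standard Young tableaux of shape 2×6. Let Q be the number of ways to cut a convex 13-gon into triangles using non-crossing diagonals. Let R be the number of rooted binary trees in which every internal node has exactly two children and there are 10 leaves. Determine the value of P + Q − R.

Standard Young tableaux of shape 2×n are counted by C_n; here n = 6. So P = C_6 = 132.
Triangulations of a convex m-gon are counted by C_{m−2}; with m = 13 this is C_11. So Q = C_11 = 58786.
A full binary tree with L leaves has L−1 internal nodes and is counted by C_{L−1}; L = 10 gives C_9. So R = C_9 = 4862.
P + Q − R = 132 + 58786 − 4862 = 54056.

54056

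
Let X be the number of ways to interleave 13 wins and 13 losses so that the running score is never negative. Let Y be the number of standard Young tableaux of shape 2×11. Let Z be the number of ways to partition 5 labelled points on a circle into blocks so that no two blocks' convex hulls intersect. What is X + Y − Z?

801644

Ballot sequences with n votes each where one side never trails are Dyck words, counted by C_n; here n = 13. So X = C_13 = 742900.
By the hook-length formula (or a Dyck-path bijection), SYT of shape 2×11 number C_11. So Y = C_11 = 58786.
The non-crossing partitions of [5] form a lattice of size C_5. So Z = C_5 = 42.
X + Y − Z = 742900 + 58786 − 42 = 801644.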